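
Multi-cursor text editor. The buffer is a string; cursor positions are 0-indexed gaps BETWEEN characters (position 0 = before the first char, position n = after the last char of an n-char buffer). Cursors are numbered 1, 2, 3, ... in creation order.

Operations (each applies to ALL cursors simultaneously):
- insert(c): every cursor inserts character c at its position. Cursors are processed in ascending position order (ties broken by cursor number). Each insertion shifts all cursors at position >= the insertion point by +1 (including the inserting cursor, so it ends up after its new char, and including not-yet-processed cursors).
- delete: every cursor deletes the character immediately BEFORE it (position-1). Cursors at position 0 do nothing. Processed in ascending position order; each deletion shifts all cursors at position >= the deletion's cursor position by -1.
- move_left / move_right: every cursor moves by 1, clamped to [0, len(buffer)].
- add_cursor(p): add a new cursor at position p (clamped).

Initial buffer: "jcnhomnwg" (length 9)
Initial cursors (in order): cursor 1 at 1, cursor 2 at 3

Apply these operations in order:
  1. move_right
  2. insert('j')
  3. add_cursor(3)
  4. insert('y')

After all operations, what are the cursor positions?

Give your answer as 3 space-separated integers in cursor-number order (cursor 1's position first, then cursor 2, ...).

Answer: 5 9 5

Derivation:
After op 1 (move_right): buffer="jcnhomnwg" (len 9), cursors c1@2 c2@4, authorship .........
After op 2 (insert('j')): buffer="jcjnhjomnwg" (len 11), cursors c1@3 c2@6, authorship ..1..2.....
After op 3 (add_cursor(3)): buffer="jcjnhjomnwg" (len 11), cursors c1@3 c3@3 c2@6, authorship ..1..2.....
After op 4 (insert('y')): buffer="jcjyynhjyomnwg" (len 14), cursors c1@5 c3@5 c2@9, authorship ..113..22.....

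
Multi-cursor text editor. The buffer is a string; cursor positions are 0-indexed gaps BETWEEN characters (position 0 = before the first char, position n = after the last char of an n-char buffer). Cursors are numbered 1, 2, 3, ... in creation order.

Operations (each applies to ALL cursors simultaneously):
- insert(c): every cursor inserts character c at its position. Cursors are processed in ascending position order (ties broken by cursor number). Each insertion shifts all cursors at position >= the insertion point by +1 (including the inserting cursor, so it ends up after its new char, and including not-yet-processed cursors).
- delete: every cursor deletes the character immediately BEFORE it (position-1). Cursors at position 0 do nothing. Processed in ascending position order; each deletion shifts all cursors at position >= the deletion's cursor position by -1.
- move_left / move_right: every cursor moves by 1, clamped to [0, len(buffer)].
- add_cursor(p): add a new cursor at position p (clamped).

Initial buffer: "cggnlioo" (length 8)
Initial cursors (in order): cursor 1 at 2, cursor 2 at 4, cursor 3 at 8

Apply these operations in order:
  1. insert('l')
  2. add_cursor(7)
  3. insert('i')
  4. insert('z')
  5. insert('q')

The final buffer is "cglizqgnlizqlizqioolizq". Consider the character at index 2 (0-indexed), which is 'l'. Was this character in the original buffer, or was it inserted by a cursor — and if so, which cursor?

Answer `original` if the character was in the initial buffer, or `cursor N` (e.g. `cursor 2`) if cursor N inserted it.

Answer: cursor 1

Derivation:
After op 1 (insert('l')): buffer="cglgnlliool" (len 11), cursors c1@3 c2@6 c3@11, authorship ..1..2....3
After op 2 (add_cursor(7)): buffer="cglgnlliool" (len 11), cursors c1@3 c2@6 c4@7 c3@11, authorship ..1..2....3
After op 3 (insert('i')): buffer="cglignliliiooli" (len 15), cursors c1@4 c2@8 c4@10 c3@15, authorship ..11..22.4...33
After op 4 (insert('z')): buffer="cglizgnlizliziooliz" (len 19), cursors c1@5 c2@10 c4@13 c3@19, authorship ..111..222.44...333
After op 5 (insert('q')): buffer="cglizqgnlizqlizqioolizq" (len 23), cursors c1@6 c2@12 c4@16 c3@23, authorship ..1111..2222.444...3333
Authorship (.=original, N=cursor N): . . 1 1 1 1 . . 2 2 2 2 . 4 4 4 . . . 3 3 3 3
Index 2: author = 1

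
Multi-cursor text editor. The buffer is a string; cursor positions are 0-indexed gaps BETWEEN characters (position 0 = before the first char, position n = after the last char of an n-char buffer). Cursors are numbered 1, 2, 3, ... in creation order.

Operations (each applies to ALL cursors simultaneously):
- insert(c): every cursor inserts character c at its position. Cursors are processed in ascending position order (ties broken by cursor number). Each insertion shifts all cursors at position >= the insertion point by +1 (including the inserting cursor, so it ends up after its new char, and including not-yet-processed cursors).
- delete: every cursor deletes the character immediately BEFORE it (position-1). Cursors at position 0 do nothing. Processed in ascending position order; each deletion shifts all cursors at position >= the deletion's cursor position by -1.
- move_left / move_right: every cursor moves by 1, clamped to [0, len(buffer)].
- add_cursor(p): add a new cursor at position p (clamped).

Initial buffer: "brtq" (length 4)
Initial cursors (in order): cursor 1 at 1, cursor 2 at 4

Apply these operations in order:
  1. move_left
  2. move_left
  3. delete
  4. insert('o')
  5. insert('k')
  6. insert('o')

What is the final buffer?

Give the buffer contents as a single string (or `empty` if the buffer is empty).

Answer: okobokotq

Derivation:
After op 1 (move_left): buffer="brtq" (len 4), cursors c1@0 c2@3, authorship ....
After op 2 (move_left): buffer="brtq" (len 4), cursors c1@0 c2@2, authorship ....
After op 3 (delete): buffer="btq" (len 3), cursors c1@0 c2@1, authorship ...
After op 4 (insert('o')): buffer="obotq" (len 5), cursors c1@1 c2@3, authorship 1.2..
After op 5 (insert('k')): buffer="okboktq" (len 7), cursors c1@2 c2@5, authorship 11.22..
After op 6 (insert('o')): buffer="okobokotq" (len 9), cursors c1@3 c2@7, authorship 111.222..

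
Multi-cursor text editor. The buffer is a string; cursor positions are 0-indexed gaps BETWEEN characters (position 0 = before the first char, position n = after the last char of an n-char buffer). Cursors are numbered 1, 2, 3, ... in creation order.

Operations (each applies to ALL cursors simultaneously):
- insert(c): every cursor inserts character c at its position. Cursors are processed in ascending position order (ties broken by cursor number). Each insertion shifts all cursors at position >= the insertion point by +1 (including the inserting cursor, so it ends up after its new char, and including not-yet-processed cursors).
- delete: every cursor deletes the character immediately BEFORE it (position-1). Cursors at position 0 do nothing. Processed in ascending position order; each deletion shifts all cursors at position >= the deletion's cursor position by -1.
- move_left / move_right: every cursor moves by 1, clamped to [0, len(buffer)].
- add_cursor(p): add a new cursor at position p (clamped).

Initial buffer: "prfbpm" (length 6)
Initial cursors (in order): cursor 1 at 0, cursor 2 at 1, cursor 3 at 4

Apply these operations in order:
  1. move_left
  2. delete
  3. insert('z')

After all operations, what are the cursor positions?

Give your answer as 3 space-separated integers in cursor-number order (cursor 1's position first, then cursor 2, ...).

After op 1 (move_left): buffer="prfbpm" (len 6), cursors c1@0 c2@0 c3@3, authorship ......
After op 2 (delete): buffer="prbpm" (len 5), cursors c1@0 c2@0 c3@2, authorship .....
After op 3 (insert('z')): buffer="zzprzbpm" (len 8), cursors c1@2 c2@2 c3@5, authorship 12..3...

Answer: 2 2 5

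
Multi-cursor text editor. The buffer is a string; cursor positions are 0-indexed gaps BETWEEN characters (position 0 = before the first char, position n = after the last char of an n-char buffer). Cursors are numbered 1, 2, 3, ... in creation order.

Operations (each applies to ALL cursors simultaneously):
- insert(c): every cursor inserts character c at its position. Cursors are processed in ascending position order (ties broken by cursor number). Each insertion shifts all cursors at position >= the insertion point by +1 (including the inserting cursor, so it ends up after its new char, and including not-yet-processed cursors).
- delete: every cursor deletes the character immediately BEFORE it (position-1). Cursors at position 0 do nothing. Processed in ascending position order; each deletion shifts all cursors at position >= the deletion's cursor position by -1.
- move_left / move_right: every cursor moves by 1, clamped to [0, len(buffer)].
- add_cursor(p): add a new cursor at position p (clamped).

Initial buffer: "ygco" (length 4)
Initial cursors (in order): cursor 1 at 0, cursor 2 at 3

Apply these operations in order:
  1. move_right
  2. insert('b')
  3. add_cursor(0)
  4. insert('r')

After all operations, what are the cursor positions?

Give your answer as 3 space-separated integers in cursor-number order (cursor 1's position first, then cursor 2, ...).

Answer: 4 9 1

Derivation:
After op 1 (move_right): buffer="ygco" (len 4), cursors c1@1 c2@4, authorship ....
After op 2 (insert('b')): buffer="ybgcob" (len 6), cursors c1@2 c2@6, authorship .1...2
After op 3 (add_cursor(0)): buffer="ybgcob" (len 6), cursors c3@0 c1@2 c2@6, authorship .1...2
After op 4 (insert('r')): buffer="rybrgcobr" (len 9), cursors c3@1 c1@4 c2@9, authorship 3.11...22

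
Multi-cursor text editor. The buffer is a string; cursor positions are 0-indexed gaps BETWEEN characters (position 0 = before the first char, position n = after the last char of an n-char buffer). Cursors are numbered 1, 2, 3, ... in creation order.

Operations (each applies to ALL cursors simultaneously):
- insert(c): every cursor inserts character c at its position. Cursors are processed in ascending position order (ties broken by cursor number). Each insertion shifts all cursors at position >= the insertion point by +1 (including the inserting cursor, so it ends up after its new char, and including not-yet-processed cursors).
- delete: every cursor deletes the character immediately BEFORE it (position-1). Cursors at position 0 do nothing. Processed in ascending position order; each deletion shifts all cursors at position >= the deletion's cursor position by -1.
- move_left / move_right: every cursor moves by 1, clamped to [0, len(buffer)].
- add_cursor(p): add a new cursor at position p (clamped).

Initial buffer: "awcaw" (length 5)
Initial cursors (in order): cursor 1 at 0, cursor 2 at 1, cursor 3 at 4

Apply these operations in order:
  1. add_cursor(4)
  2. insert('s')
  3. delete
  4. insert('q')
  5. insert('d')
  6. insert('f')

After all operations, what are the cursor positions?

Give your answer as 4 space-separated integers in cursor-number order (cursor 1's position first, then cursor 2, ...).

After op 1 (add_cursor(4)): buffer="awcaw" (len 5), cursors c1@0 c2@1 c3@4 c4@4, authorship .....
After op 2 (insert('s')): buffer="saswcassw" (len 9), cursors c1@1 c2@3 c3@8 c4@8, authorship 1.2...34.
After op 3 (delete): buffer="awcaw" (len 5), cursors c1@0 c2@1 c3@4 c4@4, authorship .....
After op 4 (insert('q')): buffer="qaqwcaqqw" (len 9), cursors c1@1 c2@3 c3@8 c4@8, authorship 1.2...34.
After op 5 (insert('d')): buffer="qdaqdwcaqqddw" (len 13), cursors c1@2 c2@5 c3@12 c4@12, authorship 11.22...3434.
After op 6 (insert('f')): buffer="qdfaqdfwcaqqddffw" (len 17), cursors c1@3 c2@7 c3@16 c4@16, authorship 111.222...343434.

Answer: 3 7 16 16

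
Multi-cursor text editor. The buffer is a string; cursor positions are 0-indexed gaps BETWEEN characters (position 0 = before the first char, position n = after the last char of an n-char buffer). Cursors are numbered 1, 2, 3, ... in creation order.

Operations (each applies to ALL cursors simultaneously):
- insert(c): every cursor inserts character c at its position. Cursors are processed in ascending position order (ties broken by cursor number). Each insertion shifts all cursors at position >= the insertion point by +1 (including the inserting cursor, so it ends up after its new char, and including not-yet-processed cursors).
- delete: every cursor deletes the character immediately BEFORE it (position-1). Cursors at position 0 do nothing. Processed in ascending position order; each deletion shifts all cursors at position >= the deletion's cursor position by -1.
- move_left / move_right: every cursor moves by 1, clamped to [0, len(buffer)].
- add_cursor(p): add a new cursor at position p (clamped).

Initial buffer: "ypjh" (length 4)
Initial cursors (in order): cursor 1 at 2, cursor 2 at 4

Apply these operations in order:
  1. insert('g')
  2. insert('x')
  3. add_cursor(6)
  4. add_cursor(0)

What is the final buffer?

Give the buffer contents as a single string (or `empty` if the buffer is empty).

Answer: ypgxjhgx

Derivation:
After op 1 (insert('g')): buffer="ypgjhg" (len 6), cursors c1@3 c2@6, authorship ..1..2
After op 2 (insert('x')): buffer="ypgxjhgx" (len 8), cursors c1@4 c2@8, authorship ..11..22
After op 3 (add_cursor(6)): buffer="ypgxjhgx" (len 8), cursors c1@4 c3@6 c2@8, authorship ..11..22
After op 4 (add_cursor(0)): buffer="ypgxjhgx" (len 8), cursors c4@0 c1@4 c3@6 c2@8, authorship ..11..22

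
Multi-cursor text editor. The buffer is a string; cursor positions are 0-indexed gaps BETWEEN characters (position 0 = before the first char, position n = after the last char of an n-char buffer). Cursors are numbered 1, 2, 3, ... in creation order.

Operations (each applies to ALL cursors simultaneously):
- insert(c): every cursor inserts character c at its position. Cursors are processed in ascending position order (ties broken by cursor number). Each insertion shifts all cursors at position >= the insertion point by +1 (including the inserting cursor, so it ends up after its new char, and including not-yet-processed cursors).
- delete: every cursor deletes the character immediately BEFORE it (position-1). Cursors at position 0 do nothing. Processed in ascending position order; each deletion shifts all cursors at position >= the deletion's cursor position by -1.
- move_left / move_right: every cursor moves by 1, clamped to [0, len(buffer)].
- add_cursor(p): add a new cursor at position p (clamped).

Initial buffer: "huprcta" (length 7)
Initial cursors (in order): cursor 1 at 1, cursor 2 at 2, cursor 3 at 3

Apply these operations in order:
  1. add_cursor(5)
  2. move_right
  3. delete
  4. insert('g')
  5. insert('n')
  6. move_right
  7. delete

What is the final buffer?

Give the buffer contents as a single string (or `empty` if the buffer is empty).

After op 1 (add_cursor(5)): buffer="huprcta" (len 7), cursors c1@1 c2@2 c3@3 c4@5, authorship .......
After op 2 (move_right): buffer="huprcta" (len 7), cursors c1@2 c2@3 c3@4 c4@6, authorship .......
After op 3 (delete): buffer="hca" (len 3), cursors c1@1 c2@1 c3@1 c4@2, authorship ...
After op 4 (insert('g')): buffer="hgggcga" (len 7), cursors c1@4 c2@4 c3@4 c4@6, authorship .123.4.
After op 5 (insert('n')): buffer="hgggnnncgna" (len 11), cursors c1@7 c2@7 c3@7 c4@10, authorship .123123.44.
After op 6 (move_right): buffer="hgggnnncgna" (len 11), cursors c1@8 c2@8 c3@8 c4@11, authorship .123123.44.
After op 7 (delete): buffer="hgggngn" (len 7), cursors c1@5 c2@5 c3@5 c4@7, authorship .123144

Answer: hgggngn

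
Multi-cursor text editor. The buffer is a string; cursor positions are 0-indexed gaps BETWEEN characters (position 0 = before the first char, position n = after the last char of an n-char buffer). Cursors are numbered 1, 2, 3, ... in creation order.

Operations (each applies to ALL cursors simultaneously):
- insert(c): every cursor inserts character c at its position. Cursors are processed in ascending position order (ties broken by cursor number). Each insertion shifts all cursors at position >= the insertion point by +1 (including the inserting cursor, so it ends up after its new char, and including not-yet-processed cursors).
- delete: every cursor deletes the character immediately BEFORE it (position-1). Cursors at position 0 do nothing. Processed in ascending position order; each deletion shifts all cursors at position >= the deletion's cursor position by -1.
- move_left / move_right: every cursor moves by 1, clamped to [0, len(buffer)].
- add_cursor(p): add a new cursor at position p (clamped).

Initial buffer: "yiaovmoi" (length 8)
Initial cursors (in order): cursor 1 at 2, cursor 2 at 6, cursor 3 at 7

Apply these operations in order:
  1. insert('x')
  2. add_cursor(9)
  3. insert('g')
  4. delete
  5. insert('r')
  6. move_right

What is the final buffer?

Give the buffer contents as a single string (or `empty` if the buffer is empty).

After op 1 (insert('x')): buffer="yixaovmxoxi" (len 11), cursors c1@3 c2@8 c3@10, authorship ..1....2.3.
After op 2 (add_cursor(9)): buffer="yixaovmxoxi" (len 11), cursors c1@3 c2@8 c4@9 c3@10, authorship ..1....2.3.
After op 3 (insert('g')): buffer="yixgaovmxgogxgi" (len 15), cursors c1@4 c2@10 c4@12 c3@14, authorship ..11....22.433.
After op 4 (delete): buffer="yixaovmxoxi" (len 11), cursors c1@3 c2@8 c4@9 c3@10, authorship ..1....2.3.
After op 5 (insert('r')): buffer="yixraovmxrorxri" (len 15), cursors c1@4 c2@10 c4@12 c3@14, authorship ..11....22.433.
After op 6 (move_right): buffer="yixraovmxrorxri" (len 15), cursors c1@5 c2@11 c4@13 c3@15, authorship ..11....22.433.

Answer: yixraovmxrorxri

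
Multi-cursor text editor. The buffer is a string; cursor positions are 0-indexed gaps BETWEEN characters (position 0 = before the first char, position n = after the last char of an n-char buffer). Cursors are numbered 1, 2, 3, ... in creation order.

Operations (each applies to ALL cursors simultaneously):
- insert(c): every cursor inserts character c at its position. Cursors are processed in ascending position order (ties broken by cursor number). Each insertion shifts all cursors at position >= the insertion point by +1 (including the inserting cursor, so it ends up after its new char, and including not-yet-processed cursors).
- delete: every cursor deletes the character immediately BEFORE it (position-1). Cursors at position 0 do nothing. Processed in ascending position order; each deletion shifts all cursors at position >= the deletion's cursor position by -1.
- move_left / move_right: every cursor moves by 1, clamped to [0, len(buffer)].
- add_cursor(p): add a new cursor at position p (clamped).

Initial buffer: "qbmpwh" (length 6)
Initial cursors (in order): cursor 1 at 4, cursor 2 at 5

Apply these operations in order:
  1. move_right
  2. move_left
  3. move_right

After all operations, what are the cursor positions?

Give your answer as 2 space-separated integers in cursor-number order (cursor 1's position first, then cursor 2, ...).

After op 1 (move_right): buffer="qbmpwh" (len 6), cursors c1@5 c2@6, authorship ......
After op 2 (move_left): buffer="qbmpwh" (len 6), cursors c1@4 c2@5, authorship ......
After op 3 (move_right): buffer="qbmpwh" (len 6), cursors c1@5 c2@6, authorship ......

Answer: 5 6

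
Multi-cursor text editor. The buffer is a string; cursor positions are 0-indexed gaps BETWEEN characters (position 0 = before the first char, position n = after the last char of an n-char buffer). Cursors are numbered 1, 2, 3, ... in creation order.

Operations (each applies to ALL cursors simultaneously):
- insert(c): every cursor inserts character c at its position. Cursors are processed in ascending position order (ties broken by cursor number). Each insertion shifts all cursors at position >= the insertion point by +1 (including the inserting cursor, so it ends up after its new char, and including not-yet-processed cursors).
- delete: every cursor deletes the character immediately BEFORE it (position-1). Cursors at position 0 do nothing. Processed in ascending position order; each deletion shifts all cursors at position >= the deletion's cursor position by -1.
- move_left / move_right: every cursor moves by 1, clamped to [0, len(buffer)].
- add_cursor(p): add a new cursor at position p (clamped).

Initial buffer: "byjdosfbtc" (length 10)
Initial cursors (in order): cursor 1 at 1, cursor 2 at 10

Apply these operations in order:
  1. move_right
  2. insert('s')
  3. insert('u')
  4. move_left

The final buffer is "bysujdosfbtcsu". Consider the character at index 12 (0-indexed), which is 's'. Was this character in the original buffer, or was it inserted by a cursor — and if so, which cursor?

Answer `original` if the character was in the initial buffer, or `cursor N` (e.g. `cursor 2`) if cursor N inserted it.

Answer: cursor 2

Derivation:
After op 1 (move_right): buffer="byjdosfbtc" (len 10), cursors c1@2 c2@10, authorship ..........
After op 2 (insert('s')): buffer="bysjdosfbtcs" (len 12), cursors c1@3 c2@12, authorship ..1........2
After op 3 (insert('u')): buffer="bysujdosfbtcsu" (len 14), cursors c1@4 c2@14, authorship ..11........22
After op 4 (move_left): buffer="bysujdosfbtcsu" (len 14), cursors c1@3 c2@13, authorship ..11........22
Authorship (.=original, N=cursor N): . . 1 1 . . . . . . . . 2 2
Index 12: author = 2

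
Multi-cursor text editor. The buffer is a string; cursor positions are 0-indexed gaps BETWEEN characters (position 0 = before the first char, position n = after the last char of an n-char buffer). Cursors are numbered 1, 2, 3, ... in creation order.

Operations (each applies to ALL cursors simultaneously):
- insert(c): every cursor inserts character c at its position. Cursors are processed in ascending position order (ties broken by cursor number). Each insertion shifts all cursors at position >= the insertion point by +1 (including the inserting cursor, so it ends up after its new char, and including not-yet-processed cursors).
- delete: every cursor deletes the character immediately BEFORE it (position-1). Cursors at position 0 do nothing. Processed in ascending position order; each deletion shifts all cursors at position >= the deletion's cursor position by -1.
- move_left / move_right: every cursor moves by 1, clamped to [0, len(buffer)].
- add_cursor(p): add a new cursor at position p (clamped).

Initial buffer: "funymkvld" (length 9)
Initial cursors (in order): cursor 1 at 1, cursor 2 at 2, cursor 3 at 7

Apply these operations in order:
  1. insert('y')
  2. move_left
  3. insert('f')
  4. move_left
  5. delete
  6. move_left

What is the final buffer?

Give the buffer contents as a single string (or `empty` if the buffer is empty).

Answer: fyfynymkfyld

Derivation:
After op 1 (insert('y')): buffer="fyuynymkvyld" (len 12), cursors c1@2 c2@4 c3@10, authorship .1.2.....3..
After op 2 (move_left): buffer="fyuynymkvyld" (len 12), cursors c1@1 c2@3 c3@9, authorship .1.2.....3..
After op 3 (insert('f')): buffer="ffyufynymkvfyld" (len 15), cursors c1@2 c2@5 c3@12, authorship .11.22.....33..
After op 4 (move_left): buffer="ffyufynymkvfyld" (len 15), cursors c1@1 c2@4 c3@11, authorship .11.22.....33..
After op 5 (delete): buffer="fyfynymkfyld" (len 12), cursors c1@0 c2@2 c3@8, authorship 1122....33..
After op 6 (move_left): buffer="fyfynymkfyld" (len 12), cursors c1@0 c2@1 c3@7, authorship 1122....33..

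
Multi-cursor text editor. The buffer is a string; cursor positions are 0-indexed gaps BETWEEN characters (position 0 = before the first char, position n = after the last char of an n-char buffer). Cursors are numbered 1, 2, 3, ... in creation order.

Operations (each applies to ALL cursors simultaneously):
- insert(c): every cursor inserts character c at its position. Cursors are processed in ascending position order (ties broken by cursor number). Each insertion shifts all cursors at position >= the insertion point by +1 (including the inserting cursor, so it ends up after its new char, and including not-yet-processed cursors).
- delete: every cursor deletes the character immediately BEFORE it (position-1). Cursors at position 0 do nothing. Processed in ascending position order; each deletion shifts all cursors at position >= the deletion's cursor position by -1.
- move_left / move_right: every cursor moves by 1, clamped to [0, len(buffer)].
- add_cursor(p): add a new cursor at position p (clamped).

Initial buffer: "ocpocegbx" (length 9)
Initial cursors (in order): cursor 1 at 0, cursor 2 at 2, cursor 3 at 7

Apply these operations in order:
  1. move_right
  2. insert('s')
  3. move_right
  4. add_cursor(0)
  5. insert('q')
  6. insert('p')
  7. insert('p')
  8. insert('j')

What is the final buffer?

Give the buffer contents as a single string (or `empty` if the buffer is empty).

After op 1 (move_right): buffer="ocpocegbx" (len 9), cursors c1@1 c2@3 c3@8, authorship .........
After op 2 (insert('s')): buffer="oscpsocegbsx" (len 12), cursors c1@2 c2@5 c3@11, authorship .1..2.....3.
After op 3 (move_right): buffer="oscpsocegbsx" (len 12), cursors c1@3 c2@6 c3@12, authorship .1..2.....3.
After op 4 (add_cursor(0)): buffer="oscpsocegbsx" (len 12), cursors c4@0 c1@3 c2@6 c3@12, authorship .1..2.....3.
After op 5 (insert('q')): buffer="qoscqpsoqcegbsxq" (len 16), cursors c4@1 c1@5 c2@9 c3@16, authorship 4.1.1.2.2....3.3
After op 6 (insert('p')): buffer="qposcqppsoqpcegbsxqp" (len 20), cursors c4@2 c1@7 c2@12 c3@20, authorship 44.1.11.2.22....3.33
After op 7 (insert('p')): buffer="qpposcqpppsoqppcegbsxqpp" (len 24), cursors c4@3 c1@9 c2@15 c3@24, authorship 444.1.111.2.222....3.333
After op 8 (insert('j')): buffer="qppjoscqppjpsoqppjcegbsxqppj" (len 28), cursors c4@4 c1@11 c2@18 c3@28, authorship 4444.1.1111.2.2222....3.3333

Answer: qppjoscqppjpsoqppjcegbsxqppj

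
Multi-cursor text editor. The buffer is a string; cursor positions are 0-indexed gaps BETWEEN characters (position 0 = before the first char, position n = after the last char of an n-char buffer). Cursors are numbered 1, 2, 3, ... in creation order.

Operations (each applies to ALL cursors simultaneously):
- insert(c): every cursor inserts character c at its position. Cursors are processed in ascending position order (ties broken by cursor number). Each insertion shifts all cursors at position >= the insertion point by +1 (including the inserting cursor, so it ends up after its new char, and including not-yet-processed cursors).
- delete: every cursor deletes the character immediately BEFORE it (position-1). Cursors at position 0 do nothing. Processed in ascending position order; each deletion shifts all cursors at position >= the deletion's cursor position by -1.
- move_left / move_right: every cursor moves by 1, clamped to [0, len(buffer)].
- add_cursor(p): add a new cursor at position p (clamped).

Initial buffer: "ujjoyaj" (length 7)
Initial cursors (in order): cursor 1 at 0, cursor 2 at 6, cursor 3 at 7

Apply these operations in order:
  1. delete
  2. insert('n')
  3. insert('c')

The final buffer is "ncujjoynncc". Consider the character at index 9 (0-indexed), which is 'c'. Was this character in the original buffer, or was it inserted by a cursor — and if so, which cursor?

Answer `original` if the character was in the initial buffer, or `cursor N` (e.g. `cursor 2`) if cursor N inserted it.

Answer: cursor 2

Derivation:
After op 1 (delete): buffer="ujjoy" (len 5), cursors c1@0 c2@5 c3@5, authorship .....
After op 2 (insert('n')): buffer="nujjoynn" (len 8), cursors c1@1 c2@8 c3@8, authorship 1.....23
After op 3 (insert('c')): buffer="ncujjoynncc" (len 11), cursors c1@2 c2@11 c3@11, authorship 11.....2323
Authorship (.=original, N=cursor N): 1 1 . . . . . 2 3 2 3
Index 9: author = 2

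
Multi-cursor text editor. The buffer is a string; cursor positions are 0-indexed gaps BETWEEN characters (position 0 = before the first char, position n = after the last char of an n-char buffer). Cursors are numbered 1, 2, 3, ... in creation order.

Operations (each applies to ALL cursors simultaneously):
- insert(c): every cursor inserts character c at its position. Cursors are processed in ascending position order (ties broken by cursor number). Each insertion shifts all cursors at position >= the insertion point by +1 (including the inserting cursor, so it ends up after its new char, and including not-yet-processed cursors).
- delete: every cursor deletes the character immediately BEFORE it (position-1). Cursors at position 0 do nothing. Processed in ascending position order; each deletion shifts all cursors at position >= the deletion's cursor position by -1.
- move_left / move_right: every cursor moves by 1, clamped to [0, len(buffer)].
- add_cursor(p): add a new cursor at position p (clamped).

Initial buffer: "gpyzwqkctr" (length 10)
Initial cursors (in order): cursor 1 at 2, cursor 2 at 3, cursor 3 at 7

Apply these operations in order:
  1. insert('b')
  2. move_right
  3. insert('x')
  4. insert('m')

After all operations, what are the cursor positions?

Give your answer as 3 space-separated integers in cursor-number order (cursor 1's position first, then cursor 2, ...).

Answer: 6 10 17

Derivation:
After op 1 (insert('b')): buffer="gpbybzwqkbctr" (len 13), cursors c1@3 c2@5 c3@10, authorship ..1.2....3...
After op 2 (move_right): buffer="gpbybzwqkbctr" (len 13), cursors c1@4 c2@6 c3@11, authorship ..1.2....3...
After op 3 (insert('x')): buffer="gpbyxbzxwqkbcxtr" (len 16), cursors c1@5 c2@8 c3@14, authorship ..1.12.2...3.3..
After op 4 (insert('m')): buffer="gpbyxmbzxmwqkbcxmtr" (len 19), cursors c1@6 c2@10 c3@17, authorship ..1.112.22...3.33..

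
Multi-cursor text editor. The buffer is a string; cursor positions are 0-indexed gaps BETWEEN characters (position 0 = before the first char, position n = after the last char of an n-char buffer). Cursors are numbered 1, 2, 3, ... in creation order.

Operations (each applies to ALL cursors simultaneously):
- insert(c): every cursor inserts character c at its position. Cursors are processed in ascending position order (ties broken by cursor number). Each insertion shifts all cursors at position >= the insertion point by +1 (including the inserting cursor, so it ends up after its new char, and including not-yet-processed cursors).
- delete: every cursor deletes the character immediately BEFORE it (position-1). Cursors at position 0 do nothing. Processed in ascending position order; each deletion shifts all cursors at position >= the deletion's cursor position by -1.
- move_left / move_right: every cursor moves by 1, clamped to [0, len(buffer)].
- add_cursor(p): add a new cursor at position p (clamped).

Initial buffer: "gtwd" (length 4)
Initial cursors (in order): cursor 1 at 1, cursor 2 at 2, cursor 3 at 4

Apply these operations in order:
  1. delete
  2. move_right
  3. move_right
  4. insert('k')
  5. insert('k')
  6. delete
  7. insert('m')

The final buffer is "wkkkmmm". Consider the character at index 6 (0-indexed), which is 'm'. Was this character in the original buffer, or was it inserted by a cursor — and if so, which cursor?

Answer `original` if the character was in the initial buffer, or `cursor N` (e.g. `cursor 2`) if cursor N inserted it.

Answer: cursor 3

Derivation:
After op 1 (delete): buffer="w" (len 1), cursors c1@0 c2@0 c3@1, authorship .
After op 2 (move_right): buffer="w" (len 1), cursors c1@1 c2@1 c3@1, authorship .
After op 3 (move_right): buffer="w" (len 1), cursors c1@1 c2@1 c3@1, authorship .
After op 4 (insert('k')): buffer="wkkk" (len 4), cursors c1@4 c2@4 c3@4, authorship .123
After op 5 (insert('k')): buffer="wkkkkkk" (len 7), cursors c1@7 c2@7 c3@7, authorship .123123
After op 6 (delete): buffer="wkkk" (len 4), cursors c1@4 c2@4 c3@4, authorship .123
After op 7 (insert('m')): buffer="wkkkmmm" (len 7), cursors c1@7 c2@7 c3@7, authorship .123123
Authorship (.=original, N=cursor N): . 1 2 3 1 2 3
Index 6: author = 3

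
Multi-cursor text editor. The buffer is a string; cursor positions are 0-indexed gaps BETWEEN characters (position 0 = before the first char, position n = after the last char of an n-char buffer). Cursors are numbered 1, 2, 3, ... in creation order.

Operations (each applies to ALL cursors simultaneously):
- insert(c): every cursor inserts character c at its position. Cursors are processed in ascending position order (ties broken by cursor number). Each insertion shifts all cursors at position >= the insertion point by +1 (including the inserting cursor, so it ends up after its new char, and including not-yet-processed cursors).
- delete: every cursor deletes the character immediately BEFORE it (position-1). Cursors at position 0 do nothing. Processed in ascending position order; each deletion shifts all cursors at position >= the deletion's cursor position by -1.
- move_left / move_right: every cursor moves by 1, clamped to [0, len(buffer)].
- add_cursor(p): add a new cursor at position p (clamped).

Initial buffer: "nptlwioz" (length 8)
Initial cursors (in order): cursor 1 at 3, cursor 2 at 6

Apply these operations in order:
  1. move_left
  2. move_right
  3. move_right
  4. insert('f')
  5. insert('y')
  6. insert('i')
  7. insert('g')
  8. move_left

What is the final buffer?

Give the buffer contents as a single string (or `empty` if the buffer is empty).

Answer: nptlfyigwiofyigz

Derivation:
After op 1 (move_left): buffer="nptlwioz" (len 8), cursors c1@2 c2@5, authorship ........
After op 2 (move_right): buffer="nptlwioz" (len 8), cursors c1@3 c2@6, authorship ........
After op 3 (move_right): buffer="nptlwioz" (len 8), cursors c1@4 c2@7, authorship ........
After op 4 (insert('f')): buffer="nptlfwiofz" (len 10), cursors c1@5 c2@9, authorship ....1...2.
After op 5 (insert('y')): buffer="nptlfywiofyz" (len 12), cursors c1@6 c2@11, authorship ....11...22.
After op 6 (insert('i')): buffer="nptlfyiwiofyiz" (len 14), cursors c1@7 c2@13, authorship ....111...222.
After op 7 (insert('g')): buffer="nptlfyigwiofyigz" (len 16), cursors c1@8 c2@15, authorship ....1111...2222.
After op 8 (move_left): buffer="nptlfyigwiofyigz" (len 16), cursors c1@7 c2@14, authorship ....1111...2222.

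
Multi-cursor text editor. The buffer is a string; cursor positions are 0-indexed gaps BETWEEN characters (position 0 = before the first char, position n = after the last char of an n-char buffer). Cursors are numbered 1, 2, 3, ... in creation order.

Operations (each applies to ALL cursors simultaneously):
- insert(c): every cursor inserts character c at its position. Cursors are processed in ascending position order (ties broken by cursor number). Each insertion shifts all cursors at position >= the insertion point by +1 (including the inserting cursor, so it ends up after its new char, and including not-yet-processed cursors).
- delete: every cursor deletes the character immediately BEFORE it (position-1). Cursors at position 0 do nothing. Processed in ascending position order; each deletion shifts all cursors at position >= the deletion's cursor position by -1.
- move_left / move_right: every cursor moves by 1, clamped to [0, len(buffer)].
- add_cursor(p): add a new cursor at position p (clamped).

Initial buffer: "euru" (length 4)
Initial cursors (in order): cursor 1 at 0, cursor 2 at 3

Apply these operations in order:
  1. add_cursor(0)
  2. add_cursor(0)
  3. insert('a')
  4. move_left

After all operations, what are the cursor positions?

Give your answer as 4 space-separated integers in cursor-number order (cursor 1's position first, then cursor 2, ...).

Answer: 2 6 2 2

Derivation:
After op 1 (add_cursor(0)): buffer="euru" (len 4), cursors c1@0 c3@0 c2@3, authorship ....
After op 2 (add_cursor(0)): buffer="euru" (len 4), cursors c1@0 c3@0 c4@0 c2@3, authorship ....
After op 3 (insert('a')): buffer="aaaeurau" (len 8), cursors c1@3 c3@3 c4@3 c2@7, authorship 134...2.
After op 4 (move_left): buffer="aaaeurau" (len 8), cursors c1@2 c3@2 c4@2 c2@6, authorship 134...2.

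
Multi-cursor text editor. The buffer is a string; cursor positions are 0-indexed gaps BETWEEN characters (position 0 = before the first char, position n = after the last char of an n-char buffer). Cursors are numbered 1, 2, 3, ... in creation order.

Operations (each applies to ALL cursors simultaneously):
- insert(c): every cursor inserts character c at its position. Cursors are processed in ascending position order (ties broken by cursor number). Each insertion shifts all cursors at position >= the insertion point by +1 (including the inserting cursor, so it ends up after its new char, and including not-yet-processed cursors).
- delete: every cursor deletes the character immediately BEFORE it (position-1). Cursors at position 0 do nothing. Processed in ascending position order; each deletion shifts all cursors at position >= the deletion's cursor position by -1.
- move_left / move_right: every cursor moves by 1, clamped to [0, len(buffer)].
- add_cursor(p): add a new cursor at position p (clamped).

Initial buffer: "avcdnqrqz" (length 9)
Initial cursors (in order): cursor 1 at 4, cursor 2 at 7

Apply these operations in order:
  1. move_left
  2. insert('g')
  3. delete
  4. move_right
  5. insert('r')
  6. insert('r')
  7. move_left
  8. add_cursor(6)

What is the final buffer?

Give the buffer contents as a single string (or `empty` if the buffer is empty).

After op 1 (move_left): buffer="avcdnqrqz" (len 9), cursors c1@3 c2@6, authorship .........
After op 2 (insert('g')): buffer="avcgdnqgrqz" (len 11), cursors c1@4 c2@8, authorship ...1...2...
After op 3 (delete): buffer="avcdnqrqz" (len 9), cursors c1@3 c2@6, authorship .........
After op 4 (move_right): buffer="avcdnqrqz" (len 9), cursors c1@4 c2@7, authorship .........
After op 5 (insert('r')): buffer="avcdrnqrrqz" (len 11), cursors c1@5 c2@9, authorship ....1...2..
After op 6 (insert('r')): buffer="avcdrrnqrrrqz" (len 13), cursors c1@6 c2@11, authorship ....11...22..
After op 7 (move_left): buffer="avcdrrnqrrrqz" (len 13), cursors c1@5 c2@10, authorship ....11...22..
After op 8 (add_cursor(6)): buffer="avcdrrnqrrrqz" (len 13), cursors c1@5 c3@6 c2@10, authorship ....11...22..

Answer: avcdrrnqrrrqz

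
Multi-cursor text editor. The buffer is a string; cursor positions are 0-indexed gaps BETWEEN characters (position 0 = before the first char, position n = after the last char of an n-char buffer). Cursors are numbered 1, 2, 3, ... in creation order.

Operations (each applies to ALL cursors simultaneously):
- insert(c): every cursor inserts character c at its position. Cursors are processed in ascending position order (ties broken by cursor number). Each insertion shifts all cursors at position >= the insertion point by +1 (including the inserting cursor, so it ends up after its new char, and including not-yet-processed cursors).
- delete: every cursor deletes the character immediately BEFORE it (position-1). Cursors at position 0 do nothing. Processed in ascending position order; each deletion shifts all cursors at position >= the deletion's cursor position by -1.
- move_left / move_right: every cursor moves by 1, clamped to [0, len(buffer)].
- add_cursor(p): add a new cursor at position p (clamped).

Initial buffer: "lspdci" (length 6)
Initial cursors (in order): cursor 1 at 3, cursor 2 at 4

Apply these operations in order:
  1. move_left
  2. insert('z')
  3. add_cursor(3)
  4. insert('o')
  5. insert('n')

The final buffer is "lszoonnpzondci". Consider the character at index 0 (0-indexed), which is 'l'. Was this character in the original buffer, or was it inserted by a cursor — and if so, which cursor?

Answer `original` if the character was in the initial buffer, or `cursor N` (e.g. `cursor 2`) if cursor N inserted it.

After op 1 (move_left): buffer="lspdci" (len 6), cursors c1@2 c2@3, authorship ......
After op 2 (insert('z')): buffer="lszpzdci" (len 8), cursors c1@3 c2@5, authorship ..1.2...
After op 3 (add_cursor(3)): buffer="lszpzdci" (len 8), cursors c1@3 c3@3 c2@5, authorship ..1.2...
After op 4 (insert('o')): buffer="lszoopzodci" (len 11), cursors c1@5 c3@5 c2@8, authorship ..113.22...
After op 5 (insert('n')): buffer="lszoonnpzondci" (len 14), cursors c1@7 c3@7 c2@11, authorship ..11313.222...
Authorship (.=original, N=cursor N): . . 1 1 3 1 3 . 2 2 2 . . .
Index 0: author = original

Answer: original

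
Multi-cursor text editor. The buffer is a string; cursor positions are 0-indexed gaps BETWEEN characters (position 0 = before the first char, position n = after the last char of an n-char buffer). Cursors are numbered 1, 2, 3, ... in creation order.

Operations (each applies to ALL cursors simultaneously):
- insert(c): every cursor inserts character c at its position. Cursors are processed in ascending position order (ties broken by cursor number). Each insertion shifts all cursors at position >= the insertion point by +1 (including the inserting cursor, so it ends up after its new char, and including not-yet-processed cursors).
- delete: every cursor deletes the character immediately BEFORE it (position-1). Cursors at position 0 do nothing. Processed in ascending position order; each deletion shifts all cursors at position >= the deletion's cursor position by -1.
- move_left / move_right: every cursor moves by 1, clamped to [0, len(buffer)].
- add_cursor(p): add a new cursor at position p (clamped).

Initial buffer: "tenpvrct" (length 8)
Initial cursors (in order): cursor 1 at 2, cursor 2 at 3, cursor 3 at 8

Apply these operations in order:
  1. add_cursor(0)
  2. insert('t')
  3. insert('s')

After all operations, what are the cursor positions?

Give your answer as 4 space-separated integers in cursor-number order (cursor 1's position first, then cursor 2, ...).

After op 1 (add_cursor(0)): buffer="tenpvrct" (len 8), cursors c4@0 c1@2 c2@3 c3@8, authorship ........
After op 2 (insert('t')): buffer="ttetntpvrctt" (len 12), cursors c4@1 c1@4 c2@6 c3@12, authorship 4..1.2.....3
After op 3 (insert('s')): buffer="tstetsntspvrctts" (len 16), cursors c4@2 c1@6 c2@9 c3@16, authorship 44..11.22.....33

Answer: 6 9 16 2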